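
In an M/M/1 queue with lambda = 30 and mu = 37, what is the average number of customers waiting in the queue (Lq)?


rho = 30/37; Lq = rho^2/(1-rho) = 3.47

3.47


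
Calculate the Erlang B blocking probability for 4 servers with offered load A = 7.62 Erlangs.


B(N,A) = (A^N/N!) / sum(A^k/k!, k=0..N) with N=4, A=7.62 = 0.5577

0.5577


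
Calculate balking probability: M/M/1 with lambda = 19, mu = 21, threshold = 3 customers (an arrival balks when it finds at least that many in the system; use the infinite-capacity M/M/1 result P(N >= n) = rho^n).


P(N >= 3) = rho^3 = (19/21)^3 = 0.7406

0.7406


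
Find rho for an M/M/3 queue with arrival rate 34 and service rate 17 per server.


rho = lambda/(c*mu) = 34/(3*17) = 0.6667

0.6667


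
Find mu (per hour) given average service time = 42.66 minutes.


mu = 60 / avg_service_time = 60 / 42.66 = 1.41 per hour

1.41 per hour


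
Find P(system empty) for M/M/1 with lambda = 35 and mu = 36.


P0 = 1 - rho = 1 - 35/36 = 0.0278

0.0278


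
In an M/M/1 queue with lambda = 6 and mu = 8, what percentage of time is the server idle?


Idle fraction = (1 - rho) * 100 = (1 - 6/8) * 100 = 25.0%

25.0%


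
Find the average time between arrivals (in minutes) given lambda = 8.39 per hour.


Mean interarrival time = 60/lambda = 60/8.39 = 7.15 minutes

7.15 minutes


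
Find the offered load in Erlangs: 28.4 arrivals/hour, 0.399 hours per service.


Offered load a = lambda * E[S] = 28.4 * 0.399 = 11.33 Erlangs

11.33 Erlangs


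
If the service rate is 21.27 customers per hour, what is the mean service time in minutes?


Mean service time = 60/mu = 60/21.27 = 2.82 minutes

2.82 minutes


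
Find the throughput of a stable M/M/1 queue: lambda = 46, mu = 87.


For a stable queue (lambda < mu), throughput = lambda = 46 per hour

46 per hour


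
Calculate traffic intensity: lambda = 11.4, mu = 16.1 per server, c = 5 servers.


rho = lambda / (c * mu) = 11.4 / (5 * 16.1) = 0.1416

0.1416


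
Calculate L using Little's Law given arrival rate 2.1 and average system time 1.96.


L = lambda * W = 2.1 * 1.96 = 4.12

4.12


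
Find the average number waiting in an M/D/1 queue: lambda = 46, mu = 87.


M/D/1: Lq = rho^2 / (2*(1-rho)) where rho = 46/87; Lq = 0.3

0.3


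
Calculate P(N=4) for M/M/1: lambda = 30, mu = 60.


rho = 30/60; P(n) = (1-rho)*rho^n = (1-30/60)*(30/60)^4 = 0.0313

0.0313


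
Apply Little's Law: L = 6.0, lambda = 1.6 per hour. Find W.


W = L / lambda = 6.0 / 1.6 = 3.75 hours

3.75 hours


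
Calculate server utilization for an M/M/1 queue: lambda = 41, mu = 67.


rho = lambda/mu = 41/67 = 0.6119

0.6119


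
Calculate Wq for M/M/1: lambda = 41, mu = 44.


rho = 41/44; Wq = rho/(mu - lambda) = 0.3106 hours

0.3106 hours


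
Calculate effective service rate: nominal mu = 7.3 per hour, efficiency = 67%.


Effective rate = mu * efficiency = 7.3 * 0.67 = 4.89 per hour

4.89 per hour


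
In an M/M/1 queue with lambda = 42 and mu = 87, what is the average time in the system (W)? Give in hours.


W = 1/(mu - lambda) = 1/(87 - 42) = 0.0222 hours

0.0222 hours


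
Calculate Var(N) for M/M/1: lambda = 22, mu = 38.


rho = 22/38; Var(N) = rho/(1-rho)^2 = 3.27

3.27


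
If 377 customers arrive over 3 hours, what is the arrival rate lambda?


lambda = total arrivals / time = 377 / 3 = 125.67 per hour

125.67 per hour


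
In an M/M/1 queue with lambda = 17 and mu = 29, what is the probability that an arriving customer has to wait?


P(wait) = rho = lambda/mu = 17/29 = 0.5862

0.5862


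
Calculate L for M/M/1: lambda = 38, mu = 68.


rho = 38/68; L = rho/(1-rho) = 1.27

1.27


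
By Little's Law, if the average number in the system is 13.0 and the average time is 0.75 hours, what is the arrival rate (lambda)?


lambda = L / W = 13.0 / 0.75 = 17.33 per hour

17.33 per hour


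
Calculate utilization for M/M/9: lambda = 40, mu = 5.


rho = lambda/(c*mu) = 40/(9*5) = 0.8889

0.8889


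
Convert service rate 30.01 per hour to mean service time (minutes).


Mean service time = 60/mu = 60/30.01 = 2.0 minutes

2.0 minutes


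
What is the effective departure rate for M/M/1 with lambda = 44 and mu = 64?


For a stable queue (lambda < mu), throughput = lambda = 44 per hour

44 per hour


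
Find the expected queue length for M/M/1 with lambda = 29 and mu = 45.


rho = 29/45; Lq = rho^2/(1-rho) = 1.17

1.17


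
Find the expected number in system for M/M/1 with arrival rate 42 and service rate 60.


rho = 42/60; L = rho/(1-rho) = 2.33

2.33


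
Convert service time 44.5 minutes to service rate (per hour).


mu = 60 / avg_service_time = 60 / 44.5 = 1.35 per hour

1.35 per hour


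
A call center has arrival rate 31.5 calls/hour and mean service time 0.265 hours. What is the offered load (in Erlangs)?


Offered load a = lambda * E[S] = 31.5 * 0.265 = 8.35 Erlangs

8.35 Erlangs


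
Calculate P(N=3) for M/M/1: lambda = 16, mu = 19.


rho = 16/19; P(n) = (1-rho)*rho^n = (1-16/19)*(16/19)^3 = 0.0943

0.0943


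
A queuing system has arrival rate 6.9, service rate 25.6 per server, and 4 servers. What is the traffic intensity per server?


rho = lambda / (c * mu) = 6.9 / (4 * 25.6) = 0.0674

0.0674


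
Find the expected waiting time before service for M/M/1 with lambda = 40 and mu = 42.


rho = 40/42; Wq = rho/(mu - lambda) = 0.4762 hours

0.4762 hours


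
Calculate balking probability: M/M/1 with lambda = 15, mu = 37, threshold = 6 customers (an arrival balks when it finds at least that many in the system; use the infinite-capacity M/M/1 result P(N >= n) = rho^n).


P(N >= 6) = rho^6 = (15/37)^6 = 0.0044

0.0044


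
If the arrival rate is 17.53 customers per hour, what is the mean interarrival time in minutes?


Mean interarrival time = 60/lambda = 60/17.53 = 3.42 minutes

3.42 minutes


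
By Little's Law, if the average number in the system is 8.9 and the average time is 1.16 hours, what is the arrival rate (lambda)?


lambda = L / W = 8.9 / 1.16 = 7.67 per hour

7.67 per hour


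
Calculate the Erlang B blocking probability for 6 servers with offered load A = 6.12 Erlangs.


B(N,A) = (A^N/N!) / sum(A^k/k!, k=0..N) with N=6, A=6.12 = 0.2733

0.2733


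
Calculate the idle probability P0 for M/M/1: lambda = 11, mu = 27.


P0 = 1 - rho = 1 - 11/27 = 0.5926

0.5926


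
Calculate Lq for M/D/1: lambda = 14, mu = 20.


M/D/1: Lq = rho^2 / (2*(1-rho)) where rho = 14/20; Lq = 0.82

0.82


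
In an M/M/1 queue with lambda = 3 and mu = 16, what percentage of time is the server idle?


Idle fraction = (1 - rho) * 100 = (1 - 3/16) * 100 = 81.3%

81.3%


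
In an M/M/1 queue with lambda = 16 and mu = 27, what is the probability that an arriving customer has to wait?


P(wait) = rho = lambda/mu = 16/27 = 0.5926

0.5926


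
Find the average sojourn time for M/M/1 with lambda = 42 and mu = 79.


W = 1/(mu - lambda) = 1/(79 - 42) = 0.027 hours

0.027 hours


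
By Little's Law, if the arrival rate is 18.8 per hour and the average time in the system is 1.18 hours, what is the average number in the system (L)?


L = lambda * W = 18.8 * 1.18 = 22.18

22.18


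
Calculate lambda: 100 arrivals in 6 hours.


lambda = total arrivals / time = 100 / 6 = 16.67 per hour

16.67 per hour


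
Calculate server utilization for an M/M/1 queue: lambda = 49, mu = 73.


rho = lambda/mu = 49/73 = 0.6712

0.6712


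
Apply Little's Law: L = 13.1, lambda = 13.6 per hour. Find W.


W = L / lambda = 13.1 / 13.6 = 0.9632 hours

0.9632 hours


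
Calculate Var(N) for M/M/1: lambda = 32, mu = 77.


rho = 32/77; Var(N) = rho/(1-rho)^2 = 1.22

1.22


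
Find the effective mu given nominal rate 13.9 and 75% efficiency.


Effective rate = mu * efficiency = 13.9 * 0.75 = 10.43 per hour

10.43 per hour


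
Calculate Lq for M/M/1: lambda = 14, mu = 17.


rho = 14/17; Lq = rho^2/(1-rho) = 3.84

3.84


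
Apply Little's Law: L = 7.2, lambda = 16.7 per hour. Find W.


W = L / lambda = 7.2 / 16.7 = 0.4311 hours

0.4311 hours


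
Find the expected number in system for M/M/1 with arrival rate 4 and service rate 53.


rho = 4/53; L = rho/(1-rho) = 0.08

0.08


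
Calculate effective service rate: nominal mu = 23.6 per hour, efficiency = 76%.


Effective rate = mu * efficiency = 23.6 * 0.76 = 17.94 per hour

17.94 per hour


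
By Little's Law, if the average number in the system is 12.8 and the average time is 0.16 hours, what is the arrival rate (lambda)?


lambda = L / W = 12.8 / 0.16 = 80.0 per hour

80.0 per hour


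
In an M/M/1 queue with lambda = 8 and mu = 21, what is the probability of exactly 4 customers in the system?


rho = 8/21; P(n) = (1-rho)*rho^n = (1-8/21)*(8/21)^4 = 0.013

0.013


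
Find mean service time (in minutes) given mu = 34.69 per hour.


Mean service time = 60/mu = 60/34.69 = 1.73 minutes

1.73 minutes


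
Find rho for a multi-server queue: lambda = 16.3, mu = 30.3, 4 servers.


rho = lambda / (c * mu) = 16.3 / (4 * 30.3) = 0.1345

0.1345


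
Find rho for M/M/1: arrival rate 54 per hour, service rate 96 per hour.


rho = lambda/mu = 54/96 = 0.5625

0.5625


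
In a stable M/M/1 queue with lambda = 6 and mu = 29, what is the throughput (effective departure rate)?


For a stable queue (lambda < mu), throughput = lambda = 6 per hour

6 per hour


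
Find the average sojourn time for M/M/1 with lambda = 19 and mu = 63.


W = 1/(mu - lambda) = 1/(63 - 19) = 0.0227 hours

0.0227 hours


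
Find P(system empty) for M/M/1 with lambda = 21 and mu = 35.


P0 = 1 - rho = 1 - 21/35 = 0.4

0.4


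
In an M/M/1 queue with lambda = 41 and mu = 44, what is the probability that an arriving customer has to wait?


P(wait) = rho = lambda/mu = 41/44 = 0.9318

0.9318


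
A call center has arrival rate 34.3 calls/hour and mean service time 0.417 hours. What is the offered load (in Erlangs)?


Offered load a = lambda * E[S] = 34.3 * 0.417 = 14.3 Erlangs

14.3 Erlangs


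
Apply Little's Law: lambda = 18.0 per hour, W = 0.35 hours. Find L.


L = lambda * W = 18.0 * 0.35 = 6.3

6.3


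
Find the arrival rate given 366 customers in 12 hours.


lambda = total arrivals / time = 366 / 12 = 30.5 per hour

30.5 per hour


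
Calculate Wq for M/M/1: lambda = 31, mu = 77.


rho = 31/77; Wq = rho/(mu - lambda) = 0.0088 hours

0.0088 hours


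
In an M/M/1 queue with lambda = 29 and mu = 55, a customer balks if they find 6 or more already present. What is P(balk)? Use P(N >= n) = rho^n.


P(N >= 6) = rho^6 = (29/55)^6 = 0.0215

0.0215


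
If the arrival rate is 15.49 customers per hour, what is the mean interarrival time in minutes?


Mean interarrival time = 60/lambda = 60/15.49 = 3.87 minutes

3.87 minutes


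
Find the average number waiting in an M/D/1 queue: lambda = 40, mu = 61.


M/D/1: Lq = rho^2 / (2*(1-rho)) where rho = 40/61; Lq = 0.62

0.62


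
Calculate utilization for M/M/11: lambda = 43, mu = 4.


rho = lambda/(c*mu) = 43/(11*4) = 0.9773

0.9773


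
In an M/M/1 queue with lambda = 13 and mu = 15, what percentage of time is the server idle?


Idle fraction = (1 - rho) * 100 = (1 - 13/15) * 100 = 13.3%

13.3%


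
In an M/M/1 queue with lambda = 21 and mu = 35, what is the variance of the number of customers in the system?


rho = 21/35; Var(N) = rho/(1-rho)^2 = 3.75

3.75


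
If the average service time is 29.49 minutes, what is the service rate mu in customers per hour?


mu = 60 / avg_service_time = 60 / 29.49 = 2.03 per hour

2.03 per hour


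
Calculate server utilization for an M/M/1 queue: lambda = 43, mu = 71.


rho = lambda/mu = 43/71 = 0.6056

0.6056


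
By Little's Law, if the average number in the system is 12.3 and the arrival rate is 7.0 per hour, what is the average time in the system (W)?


W = L / lambda = 12.3 / 7.0 = 1.7571 hours

1.7571 hours


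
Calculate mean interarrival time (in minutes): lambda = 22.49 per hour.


Mean interarrival time = 60/lambda = 60/22.49 = 2.67 minutes

2.67 minutes


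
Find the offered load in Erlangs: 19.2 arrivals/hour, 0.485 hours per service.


Offered load a = lambda * E[S] = 19.2 * 0.485 = 9.31 Erlangs

9.31 Erlangs


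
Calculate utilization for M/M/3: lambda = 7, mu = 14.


rho = lambda/(c*mu) = 7/(3*14) = 0.1667

0.1667


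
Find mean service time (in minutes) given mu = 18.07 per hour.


Mean service time = 60/mu = 60/18.07 = 3.32 minutes

3.32 minutes


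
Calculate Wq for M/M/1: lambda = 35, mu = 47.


rho = 35/47; Wq = rho/(mu - lambda) = 0.0621 hours

0.0621 hours


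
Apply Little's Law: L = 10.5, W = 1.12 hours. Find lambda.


lambda = L / W = 10.5 / 1.12 = 9.38 per hour

9.38 per hour


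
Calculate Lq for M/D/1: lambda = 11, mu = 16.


M/D/1: Lq = rho^2 / (2*(1-rho)) where rho = 11/16; Lq = 0.76

0.76


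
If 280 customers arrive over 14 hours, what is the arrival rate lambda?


lambda = total arrivals / time = 280 / 14 = 20.0 per hour

20.0 per hour


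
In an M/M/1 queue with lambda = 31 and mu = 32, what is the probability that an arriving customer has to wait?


P(wait) = rho = lambda/mu = 31/32 = 0.9688

0.9688


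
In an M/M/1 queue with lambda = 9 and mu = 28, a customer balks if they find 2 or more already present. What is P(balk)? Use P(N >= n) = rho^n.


P(N >= 2) = rho^2 = (9/28)^2 = 0.1033

0.1033


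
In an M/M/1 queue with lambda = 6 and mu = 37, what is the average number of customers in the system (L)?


rho = 6/37; L = rho/(1-rho) = 0.19

0.19


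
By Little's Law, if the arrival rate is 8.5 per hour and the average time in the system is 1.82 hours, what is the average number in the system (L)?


L = lambda * W = 8.5 * 1.82 = 15.47

15.47


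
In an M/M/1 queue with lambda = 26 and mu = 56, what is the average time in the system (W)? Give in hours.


W = 1/(mu - lambda) = 1/(56 - 26) = 0.0333 hours

0.0333 hours


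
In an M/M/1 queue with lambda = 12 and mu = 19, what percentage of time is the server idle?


Idle fraction = (1 - rho) * 100 = (1 - 12/19) * 100 = 36.8%

36.8%


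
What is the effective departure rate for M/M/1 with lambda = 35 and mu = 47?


For a stable queue (lambda < mu), throughput = lambda = 35 per hour

35 per hour


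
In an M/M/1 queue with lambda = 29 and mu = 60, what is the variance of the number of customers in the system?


rho = 29/60; Var(N) = rho/(1-rho)^2 = 1.81

1.81


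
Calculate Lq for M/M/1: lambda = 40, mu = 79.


rho = 40/79; Lq = rho^2/(1-rho) = 0.52

0.52


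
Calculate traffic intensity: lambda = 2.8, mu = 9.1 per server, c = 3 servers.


rho = lambda / (c * mu) = 2.8 / (3 * 9.1) = 0.1026

0.1026


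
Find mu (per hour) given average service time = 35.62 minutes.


mu = 60 / avg_service_time = 60 / 35.62 = 1.68 per hour

1.68 per hour


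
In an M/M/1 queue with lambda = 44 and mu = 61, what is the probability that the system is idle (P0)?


P0 = 1 - rho = 1 - 44/61 = 0.2787

0.2787


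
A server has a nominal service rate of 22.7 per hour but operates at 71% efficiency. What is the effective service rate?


Effective rate = mu * efficiency = 22.7 * 0.71 = 16.12 per hour

16.12 per hour


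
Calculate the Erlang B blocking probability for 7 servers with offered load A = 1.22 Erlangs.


B(N,A) = (A^N/N!) / sum(A^k/k!, k=0..N) with N=7, A=1.22 = 0.0002

0.0002


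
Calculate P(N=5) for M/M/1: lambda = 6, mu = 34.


rho = 6/34; P(n) = (1-rho)*rho^n = (1-6/34)*(6/34)^5 = 0.0001

0.0001


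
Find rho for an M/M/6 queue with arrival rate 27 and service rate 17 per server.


rho = lambda/(c*mu) = 27/(6*17) = 0.2647

0.2647


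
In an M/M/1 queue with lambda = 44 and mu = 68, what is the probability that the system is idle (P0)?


P0 = 1 - rho = 1 - 44/68 = 0.3529

0.3529


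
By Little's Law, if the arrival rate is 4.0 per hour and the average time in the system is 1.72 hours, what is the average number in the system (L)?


L = lambda * W = 4.0 * 1.72 = 6.88

6.88


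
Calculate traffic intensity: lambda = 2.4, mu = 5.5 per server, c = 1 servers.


rho = lambda / (c * mu) = 2.4 / (1 * 5.5) = 0.4364

0.4364


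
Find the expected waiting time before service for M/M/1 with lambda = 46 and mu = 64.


rho = 46/64; Wq = rho/(mu - lambda) = 0.0399 hours

0.0399 hours


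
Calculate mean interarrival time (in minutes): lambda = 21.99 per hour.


Mean interarrival time = 60/lambda = 60/21.99 = 2.73 minutes

2.73 minutes


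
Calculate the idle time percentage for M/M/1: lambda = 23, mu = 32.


Idle fraction = (1 - rho) * 100 = (1 - 23/32) * 100 = 28.1%

28.1%


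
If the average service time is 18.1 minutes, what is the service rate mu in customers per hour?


mu = 60 / avg_service_time = 60 / 18.1 = 3.31 per hour

3.31 per hour


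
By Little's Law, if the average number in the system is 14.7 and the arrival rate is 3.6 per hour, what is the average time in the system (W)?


W = L / lambda = 14.7 / 3.6 = 4.0833 hours

4.0833 hours


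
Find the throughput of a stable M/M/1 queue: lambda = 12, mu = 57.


For a stable queue (lambda < mu), throughput = lambda = 12 per hour

12 per hour


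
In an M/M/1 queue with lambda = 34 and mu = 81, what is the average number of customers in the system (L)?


rho = 34/81; L = rho/(1-rho) = 0.72

0.72


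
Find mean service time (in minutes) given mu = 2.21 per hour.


Mean service time = 60/mu = 60/2.21 = 27.15 minutes

27.15 minutes


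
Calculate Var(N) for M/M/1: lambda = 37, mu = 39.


rho = 37/39; Var(N) = rho/(1-rho)^2 = 360.75

360.75


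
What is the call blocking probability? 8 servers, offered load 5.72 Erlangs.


B(N,A) = (A^N/N!) / sum(A^k/k!, k=0..N) with N=8, A=5.72 = 0.1066

0.1066


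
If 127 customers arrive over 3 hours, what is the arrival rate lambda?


lambda = total arrivals / time = 127 / 3 = 42.33 per hour

42.33 per hour


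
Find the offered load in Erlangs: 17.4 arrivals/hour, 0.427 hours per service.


Offered load a = lambda * E[S] = 17.4 * 0.427 = 7.43 Erlangs

7.43 Erlangs


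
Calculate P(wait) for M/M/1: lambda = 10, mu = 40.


P(wait) = rho = lambda/mu = 10/40 = 0.25

0.25


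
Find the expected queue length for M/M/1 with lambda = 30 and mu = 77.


rho = 30/77; Lq = rho^2/(1-rho) = 0.25

0.25


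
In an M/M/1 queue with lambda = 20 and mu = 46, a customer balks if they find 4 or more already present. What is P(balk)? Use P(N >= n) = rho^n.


P(N >= 4) = rho^4 = (20/46)^4 = 0.0357

0.0357


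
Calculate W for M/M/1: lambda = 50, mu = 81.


W = 1/(mu - lambda) = 1/(81 - 50) = 0.0323 hours

0.0323 hours


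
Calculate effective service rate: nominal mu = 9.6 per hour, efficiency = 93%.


Effective rate = mu * efficiency = 9.6 * 0.93 = 8.93 per hour

8.93 per hour


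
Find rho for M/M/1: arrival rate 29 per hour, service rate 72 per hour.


rho = lambda/mu = 29/72 = 0.4028

0.4028


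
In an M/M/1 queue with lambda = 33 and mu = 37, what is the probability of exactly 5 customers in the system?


rho = 33/37; P(n) = (1-rho)*rho^n = (1-33/37)*(33/37)^5 = 0.061

0.061


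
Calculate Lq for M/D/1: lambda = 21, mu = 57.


M/D/1: Lq = rho^2 / (2*(1-rho)) where rho = 21/57; Lq = 0.11

0.11


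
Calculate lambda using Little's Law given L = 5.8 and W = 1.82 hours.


lambda = L / W = 5.8 / 1.82 = 3.19 per hour

3.19 per hour


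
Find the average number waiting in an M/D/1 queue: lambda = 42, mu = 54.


M/D/1: Lq = rho^2 / (2*(1-rho)) where rho = 42/54; Lq = 1.36

1.36


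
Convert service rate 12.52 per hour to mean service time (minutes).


Mean service time = 60/mu = 60/12.52 = 4.79 minutes

4.79 minutes


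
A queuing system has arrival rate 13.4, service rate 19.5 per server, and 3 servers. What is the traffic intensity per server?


rho = lambda / (c * mu) = 13.4 / (3 * 19.5) = 0.2291

0.2291


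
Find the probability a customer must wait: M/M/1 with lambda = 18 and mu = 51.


P(wait) = rho = lambda/mu = 18/51 = 0.3529

0.3529


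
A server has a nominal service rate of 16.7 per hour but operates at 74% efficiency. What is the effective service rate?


Effective rate = mu * efficiency = 16.7 * 0.74 = 12.36 per hour

12.36 per hour


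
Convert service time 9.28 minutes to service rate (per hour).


mu = 60 / avg_service_time = 60 / 9.28 = 6.47 per hour

6.47 per hour


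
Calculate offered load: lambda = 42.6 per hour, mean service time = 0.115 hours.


Offered load a = lambda * E[S] = 42.6 * 0.115 = 4.9 Erlangs

4.9 Erlangs


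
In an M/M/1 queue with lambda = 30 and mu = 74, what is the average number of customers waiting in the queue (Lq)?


rho = 30/74; Lq = rho^2/(1-rho) = 0.28

0.28


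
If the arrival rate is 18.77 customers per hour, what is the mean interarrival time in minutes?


Mean interarrival time = 60/lambda = 60/18.77 = 3.2 minutes

3.2 minutes


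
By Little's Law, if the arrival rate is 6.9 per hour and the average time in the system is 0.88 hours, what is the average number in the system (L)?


L = lambda * W = 6.9 * 0.88 = 6.07

6.07


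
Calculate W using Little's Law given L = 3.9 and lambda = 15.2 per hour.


W = L / lambda = 3.9 / 15.2 = 0.2566 hours

0.2566 hours


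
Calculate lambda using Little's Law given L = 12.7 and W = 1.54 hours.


lambda = L / W = 12.7 / 1.54 = 8.25 per hour

8.25 per hour


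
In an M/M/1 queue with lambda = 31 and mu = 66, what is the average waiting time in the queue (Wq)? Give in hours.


rho = 31/66; Wq = rho/(mu - lambda) = 0.0134 hours

0.0134 hours


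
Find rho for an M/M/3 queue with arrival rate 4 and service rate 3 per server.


rho = lambda/(c*mu) = 4/(3*3) = 0.4444

0.4444


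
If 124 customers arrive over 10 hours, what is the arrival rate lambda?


lambda = total arrivals / time = 124 / 10 = 12.4 per hour

12.4 per hour


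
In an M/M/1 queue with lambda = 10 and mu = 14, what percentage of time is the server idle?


Idle fraction = (1 - rho) * 100 = (1 - 10/14) * 100 = 28.6%

28.6%


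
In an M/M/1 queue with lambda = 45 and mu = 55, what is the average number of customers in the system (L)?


rho = 45/55; L = rho/(1-rho) = 4.5

4.5


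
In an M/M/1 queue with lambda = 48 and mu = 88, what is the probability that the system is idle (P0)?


P0 = 1 - rho = 1 - 48/88 = 0.4545

0.4545


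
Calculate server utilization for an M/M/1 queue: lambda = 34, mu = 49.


rho = lambda/mu = 34/49 = 0.6939

0.6939


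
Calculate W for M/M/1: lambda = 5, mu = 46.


W = 1/(mu - lambda) = 1/(46 - 5) = 0.0244 hours

0.0244 hours


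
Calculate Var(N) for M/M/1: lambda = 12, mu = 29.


rho = 12/29; Var(N) = rho/(1-rho)^2 = 1.2

1.2


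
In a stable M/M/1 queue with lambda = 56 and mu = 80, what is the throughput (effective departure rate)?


For a stable queue (lambda < mu), throughput = lambda = 56 per hour

56 per hour


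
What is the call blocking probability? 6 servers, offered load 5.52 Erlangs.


B(N,A) = (A^N/N!) / sum(A^k/k!, k=0..N) with N=6, A=5.52 = 0.2305

0.2305


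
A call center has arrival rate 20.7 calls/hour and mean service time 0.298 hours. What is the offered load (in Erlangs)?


Offered load a = lambda * E[S] = 20.7 * 0.298 = 6.17 Erlangs

6.17 Erlangs


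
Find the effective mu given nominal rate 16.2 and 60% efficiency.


Effective rate = mu * efficiency = 16.2 * 0.6 = 9.72 per hour

9.72 per hour


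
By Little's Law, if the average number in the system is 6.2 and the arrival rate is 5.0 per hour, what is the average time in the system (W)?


W = L / lambda = 6.2 / 5.0 = 1.24 hours

1.24 hours


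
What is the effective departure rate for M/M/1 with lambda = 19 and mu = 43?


For a stable queue (lambda < mu), throughput = lambda = 19 per hour

19 per hour


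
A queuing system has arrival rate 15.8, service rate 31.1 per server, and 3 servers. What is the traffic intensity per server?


rho = lambda / (c * mu) = 15.8 / (3 * 31.1) = 0.1693

0.1693


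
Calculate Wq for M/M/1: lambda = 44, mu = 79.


rho = 44/79; Wq = rho/(mu - lambda) = 0.0159 hours

0.0159 hours


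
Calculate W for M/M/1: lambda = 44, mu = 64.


W = 1/(mu - lambda) = 1/(64 - 44) = 0.05 hours

0.05 hours


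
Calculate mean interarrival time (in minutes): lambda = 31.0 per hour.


Mean interarrival time = 60/lambda = 60/31.0 = 1.94 minutes

1.94 minutes


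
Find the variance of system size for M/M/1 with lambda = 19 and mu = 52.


rho = 19/52; Var(N) = rho/(1-rho)^2 = 0.91

0.91


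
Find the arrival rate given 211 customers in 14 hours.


lambda = total arrivals / time = 211 / 14 = 15.07 per hour

15.07 per hour


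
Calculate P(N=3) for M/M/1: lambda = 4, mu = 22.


rho = 4/22; P(n) = (1-rho)*rho^n = (1-4/22)*(4/22)^3 = 0.0049

0.0049


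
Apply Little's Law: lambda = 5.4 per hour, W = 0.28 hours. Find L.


L = lambda * W = 5.4 * 0.28 = 1.51

1.51


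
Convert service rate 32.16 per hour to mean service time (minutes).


Mean service time = 60/mu = 60/32.16 = 1.87 minutes

1.87 minutes


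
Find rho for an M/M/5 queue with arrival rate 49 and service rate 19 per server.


rho = lambda/(c*mu) = 49/(5*19) = 0.5158

0.5158


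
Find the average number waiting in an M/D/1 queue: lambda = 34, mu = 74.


M/D/1: Lq = rho^2 / (2*(1-rho)) where rho = 34/74; Lq = 0.2

0.2


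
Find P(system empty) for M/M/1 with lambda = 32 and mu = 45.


P0 = 1 - rho = 1 - 32/45 = 0.2889

0.2889


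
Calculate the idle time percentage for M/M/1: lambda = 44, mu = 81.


Idle fraction = (1 - rho) * 100 = (1 - 44/81) * 100 = 45.7%

45.7%


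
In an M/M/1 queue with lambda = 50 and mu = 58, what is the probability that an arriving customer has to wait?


P(wait) = rho = lambda/mu = 50/58 = 0.8621

0.8621


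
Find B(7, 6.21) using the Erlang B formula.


B(N,A) = (A^N/N!) / sum(A^k/k!, k=0..N) with N=7, A=6.21 = 0.1987

0.1987


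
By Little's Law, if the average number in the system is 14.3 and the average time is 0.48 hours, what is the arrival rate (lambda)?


lambda = L / W = 14.3 / 0.48 = 29.79 per hour

29.79 per hour


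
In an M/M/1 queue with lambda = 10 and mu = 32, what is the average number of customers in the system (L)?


rho = 10/32; L = rho/(1-rho) = 0.45

0.45


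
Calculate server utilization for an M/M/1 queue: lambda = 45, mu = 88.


rho = lambda/mu = 45/88 = 0.5114

0.5114


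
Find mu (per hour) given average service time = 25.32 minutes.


mu = 60 / avg_service_time = 60 / 25.32 = 2.37 per hour

2.37 per hour


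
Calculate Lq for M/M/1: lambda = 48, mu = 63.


rho = 48/63; Lq = rho^2/(1-rho) = 2.44

2.44


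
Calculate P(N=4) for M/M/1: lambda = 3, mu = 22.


rho = 3/22; P(n) = (1-rho)*rho^n = (1-3/22)*(3/22)^4 = 0.0003

0.0003


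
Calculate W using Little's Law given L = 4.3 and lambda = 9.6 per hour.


W = L / lambda = 4.3 / 9.6 = 0.4479 hours

0.4479 hours


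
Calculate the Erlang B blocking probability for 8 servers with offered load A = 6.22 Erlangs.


B(N,A) = (A^N/N!) / sum(A^k/k!, k=0..N) with N=8, A=6.22 = 0.1342

0.1342


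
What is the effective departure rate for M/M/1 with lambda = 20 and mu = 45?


For a stable queue (lambda < mu), throughput = lambda = 20 per hour

20 per hour


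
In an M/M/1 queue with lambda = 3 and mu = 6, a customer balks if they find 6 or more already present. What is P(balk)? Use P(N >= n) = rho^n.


P(N >= 6) = rho^6 = (3/6)^6 = 0.0156

0.0156


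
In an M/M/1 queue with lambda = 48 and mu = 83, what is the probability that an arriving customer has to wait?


P(wait) = rho = lambda/mu = 48/83 = 0.5783

0.5783


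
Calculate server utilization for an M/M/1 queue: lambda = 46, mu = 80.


rho = lambda/mu = 46/80 = 0.575

0.575


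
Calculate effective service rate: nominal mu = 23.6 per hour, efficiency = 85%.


Effective rate = mu * efficiency = 23.6 * 0.85 = 20.06 per hour

20.06 per hour


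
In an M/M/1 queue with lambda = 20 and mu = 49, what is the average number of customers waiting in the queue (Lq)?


rho = 20/49; Lq = rho^2/(1-rho) = 0.28

0.28


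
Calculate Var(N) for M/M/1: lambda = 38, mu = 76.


rho = 38/76; Var(N) = rho/(1-rho)^2 = 2.0

2.0


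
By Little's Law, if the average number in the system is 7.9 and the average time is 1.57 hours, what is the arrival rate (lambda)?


lambda = L / W = 7.9 / 1.57 = 5.03 per hour

5.03 per hour


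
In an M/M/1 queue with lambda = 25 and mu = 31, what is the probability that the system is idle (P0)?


P0 = 1 - rho = 1 - 25/31 = 0.1935

0.1935


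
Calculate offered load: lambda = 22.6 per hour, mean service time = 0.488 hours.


Offered load a = lambda * E[S] = 22.6 * 0.488 = 11.03 Erlangs

11.03 Erlangs


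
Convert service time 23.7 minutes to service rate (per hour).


mu = 60 / avg_service_time = 60 / 23.7 = 2.53 per hour

2.53 per hour


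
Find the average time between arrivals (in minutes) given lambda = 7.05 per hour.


Mean interarrival time = 60/lambda = 60/7.05 = 8.51 minutes

8.51 minutes


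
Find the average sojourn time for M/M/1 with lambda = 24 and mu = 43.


W = 1/(mu - lambda) = 1/(43 - 24) = 0.0526 hours

0.0526 hours


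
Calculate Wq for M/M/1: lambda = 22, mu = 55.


rho = 22/55; Wq = rho/(mu - lambda) = 0.0121 hours

0.0121 hours


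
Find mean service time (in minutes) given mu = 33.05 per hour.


Mean service time = 60/mu = 60/33.05 = 1.82 minutes

1.82 minutes


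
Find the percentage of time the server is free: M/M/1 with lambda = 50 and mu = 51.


Idle fraction = (1 - rho) * 100 = (1 - 50/51) * 100 = 2.0%

2.0%


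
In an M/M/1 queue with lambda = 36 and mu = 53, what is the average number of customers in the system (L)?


rho = 36/53; L = rho/(1-rho) = 2.12

2.12


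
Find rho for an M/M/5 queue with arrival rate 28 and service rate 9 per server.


rho = lambda/(c*mu) = 28/(5*9) = 0.6222

0.6222


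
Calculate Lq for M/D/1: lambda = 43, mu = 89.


M/D/1: Lq = rho^2 / (2*(1-rho)) where rho = 43/89; Lq = 0.23

0.23


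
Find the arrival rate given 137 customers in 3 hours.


lambda = total arrivals / time = 137 / 3 = 45.67 per hour

45.67 per hour


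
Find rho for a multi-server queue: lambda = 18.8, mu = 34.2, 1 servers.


rho = lambda / (c * mu) = 18.8 / (1 * 34.2) = 0.5497

0.5497


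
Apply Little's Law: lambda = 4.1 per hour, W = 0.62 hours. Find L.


L = lambda * W = 4.1 * 0.62 = 2.54

2.54


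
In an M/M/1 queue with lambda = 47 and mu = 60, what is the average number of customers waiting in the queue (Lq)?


rho = 47/60; Lq = rho^2/(1-rho) = 2.83

2.83


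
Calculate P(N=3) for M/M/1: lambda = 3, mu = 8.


rho = 3/8; P(n) = (1-rho)*rho^n = (1-3/8)*(3/8)^3 = 0.033

0.033


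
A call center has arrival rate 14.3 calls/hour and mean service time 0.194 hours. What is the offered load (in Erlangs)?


Offered load a = lambda * E[S] = 14.3 * 0.194 = 2.77 Erlangs

2.77 Erlangs


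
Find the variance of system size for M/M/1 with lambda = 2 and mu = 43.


rho = 2/43; Var(N) = rho/(1-rho)^2 = 0.05

0.05


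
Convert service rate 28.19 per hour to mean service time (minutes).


Mean service time = 60/mu = 60/28.19 = 2.13 minutes

2.13 minutes


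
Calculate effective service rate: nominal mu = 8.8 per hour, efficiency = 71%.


Effective rate = mu * efficiency = 8.8 * 0.71 = 6.25 per hour

6.25 per hour


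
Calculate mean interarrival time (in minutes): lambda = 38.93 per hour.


Mean interarrival time = 60/lambda = 60/38.93 = 1.54 minutes

1.54 minutes


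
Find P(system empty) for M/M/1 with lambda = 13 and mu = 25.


P0 = 1 - rho = 1 - 13/25 = 0.48

0.48


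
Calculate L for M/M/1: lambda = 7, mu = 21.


rho = 7/21; L = rho/(1-rho) = 0.5

0.5


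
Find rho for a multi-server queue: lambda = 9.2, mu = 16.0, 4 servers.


rho = lambda / (c * mu) = 9.2 / (4 * 16.0) = 0.1438

0.1438


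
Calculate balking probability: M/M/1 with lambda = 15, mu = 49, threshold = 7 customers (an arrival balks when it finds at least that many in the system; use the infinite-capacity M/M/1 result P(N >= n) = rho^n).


P(N >= 7) = rho^7 = (15/49)^7 = 0.0003

0.0003


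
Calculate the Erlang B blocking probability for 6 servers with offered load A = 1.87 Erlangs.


B(N,A) = (A^N/N!) / sum(A^k/k!, k=0..N) with N=6, A=1.87 = 0.0092

0.0092


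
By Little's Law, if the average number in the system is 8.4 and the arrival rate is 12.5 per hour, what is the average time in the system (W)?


W = L / lambda = 8.4 / 12.5 = 0.672 hours

0.672 hours


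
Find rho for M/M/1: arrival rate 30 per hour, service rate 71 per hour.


rho = lambda/mu = 30/71 = 0.4225

0.4225


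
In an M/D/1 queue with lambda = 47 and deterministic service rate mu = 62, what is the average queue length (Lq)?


M/D/1: Lq = rho^2 / (2*(1-rho)) where rho = 47/62; Lq = 1.19

1.19


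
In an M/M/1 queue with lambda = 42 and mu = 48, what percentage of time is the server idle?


Idle fraction = (1 - rho) * 100 = (1 - 42/48) * 100 = 12.5%

12.5%


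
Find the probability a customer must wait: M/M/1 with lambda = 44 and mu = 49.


P(wait) = rho = lambda/mu = 44/49 = 0.898

0.898


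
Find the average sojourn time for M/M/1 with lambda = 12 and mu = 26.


W = 1/(mu - lambda) = 1/(26 - 12) = 0.0714 hours

0.0714 hours


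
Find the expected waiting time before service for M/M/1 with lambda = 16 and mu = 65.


rho = 16/65; Wq = rho/(mu - lambda) = 0.005 hours

0.005 hours


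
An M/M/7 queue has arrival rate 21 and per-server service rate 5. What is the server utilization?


rho = lambda/(c*mu) = 21/(7*5) = 0.6

0.6


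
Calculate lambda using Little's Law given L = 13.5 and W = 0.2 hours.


lambda = L / W = 13.5 / 0.2 = 67.5 per hour

67.5 per hour


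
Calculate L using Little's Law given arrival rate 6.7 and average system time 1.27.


L = lambda * W = 6.7 * 1.27 = 8.51

8.51


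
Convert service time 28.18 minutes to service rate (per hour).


mu = 60 / avg_service_time = 60 / 28.18 = 2.13 per hour

2.13 per hour


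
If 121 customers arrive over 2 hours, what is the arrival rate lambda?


lambda = total arrivals / time = 121 / 2 = 60.5 per hour

60.5 per hour


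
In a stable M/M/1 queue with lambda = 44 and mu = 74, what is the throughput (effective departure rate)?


For a stable queue (lambda < mu), throughput = lambda = 44 per hour

44 per hour


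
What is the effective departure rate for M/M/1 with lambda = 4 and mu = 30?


For a stable queue (lambda < mu), throughput = lambda = 4 per hour

4 per hour


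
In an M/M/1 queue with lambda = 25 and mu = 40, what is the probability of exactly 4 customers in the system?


rho = 25/40; P(n) = (1-rho)*rho^n = (1-25/40)*(25/40)^4 = 0.0572

0.0572


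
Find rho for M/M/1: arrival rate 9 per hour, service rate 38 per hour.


rho = lambda/mu = 9/38 = 0.2368

0.2368


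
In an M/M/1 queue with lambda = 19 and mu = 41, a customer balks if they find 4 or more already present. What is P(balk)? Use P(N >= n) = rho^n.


P(N >= 4) = rho^4 = (19/41)^4 = 0.0461

0.0461


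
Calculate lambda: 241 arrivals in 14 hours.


lambda = total arrivals / time = 241 / 14 = 17.21 per hour

17.21 per hour


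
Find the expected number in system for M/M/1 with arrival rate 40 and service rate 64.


rho = 40/64; L = rho/(1-rho) = 1.67

1.67


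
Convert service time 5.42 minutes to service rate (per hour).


mu = 60 / avg_service_time = 60 / 5.42 = 11.07 per hour

11.07 per hour


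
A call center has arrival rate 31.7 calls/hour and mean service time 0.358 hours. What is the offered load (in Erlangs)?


Offered load a = lambda * E[S] = 31.7 * 0.358 = 11.35 Erlangs

11.35 Erlangs


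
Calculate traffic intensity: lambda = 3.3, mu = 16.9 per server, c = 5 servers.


rho = lambda / (c * mu) = 3.3 / (5 * 16.9) = 0.0391

0.0391


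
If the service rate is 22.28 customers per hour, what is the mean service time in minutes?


Mean service time = 60/mu = 60/22.28 = 2.69 minutes

2.69 minutes


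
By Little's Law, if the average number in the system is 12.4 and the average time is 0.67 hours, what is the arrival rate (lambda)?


lambda = L / W = 12.4 / 0.67 = 18.51 per hour

18.51 per hour


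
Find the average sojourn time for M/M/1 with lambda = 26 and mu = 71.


W = 1/(mu - lambda) = 1/(71 - 26) = 0.0222 hours

0.0222 hours


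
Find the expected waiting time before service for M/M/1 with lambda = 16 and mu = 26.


rho = 16/26; Wq = rho/(mu - lambda) = 0.0615 hours

0.0615 hours


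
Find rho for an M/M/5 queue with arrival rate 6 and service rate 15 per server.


rho = lambda/(c*mu) = 6/(5*15) = 0.08

0.08


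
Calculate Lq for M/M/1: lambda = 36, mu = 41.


rho = 36/41; Lq = rho^2/(1-rho) = 6.32

6.32


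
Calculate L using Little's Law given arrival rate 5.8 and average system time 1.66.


L = lambda * W = 5.8 * 1.66 = 9.63

9.63


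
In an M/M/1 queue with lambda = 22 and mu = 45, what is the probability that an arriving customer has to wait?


P(wait) = rho = lambda/mu = 22/45 = 0.4889

0.4889


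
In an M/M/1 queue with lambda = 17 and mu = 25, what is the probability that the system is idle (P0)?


P0 = 1 - rho = 1 - 17/25 = 0.32

0.32


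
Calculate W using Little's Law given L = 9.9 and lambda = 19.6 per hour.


W = L / lambda = 9.9 / 19.6 = 0.5051 hours

0.5051 hours


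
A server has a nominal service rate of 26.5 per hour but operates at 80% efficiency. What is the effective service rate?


Effective rate = mu * efficiency = 26.5 * 0.8 = 21.2 per hour

21.2 per hour


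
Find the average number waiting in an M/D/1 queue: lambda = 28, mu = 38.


M/D/1: Lq = rho^2 / (2*(1-rho)) where rho = 28/38; Lq = 1.03

1.03


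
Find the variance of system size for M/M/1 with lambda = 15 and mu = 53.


rho = 15/53; Var(N) = rho/(1-rho)^2 = 0.55

0.55


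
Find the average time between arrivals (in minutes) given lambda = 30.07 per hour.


Mean interarrival time = 60/lambda = 60/30.07 = 2.0 minutes

2.0 minutes


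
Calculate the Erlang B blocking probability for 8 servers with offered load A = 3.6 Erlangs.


B(N,A) = (A^N/N!) / sum(A^k/k!, k=0..N) with N=8, A=3.6 = 0.0193

0.0193


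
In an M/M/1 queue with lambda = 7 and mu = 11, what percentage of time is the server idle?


Idle fraction = (1 - rho) * 100 = (1 - 7/11) * 100 = 36.4%

36.4%


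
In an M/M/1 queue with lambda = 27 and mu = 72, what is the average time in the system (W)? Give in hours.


W = 1/(mu - lambda) = 1/(72 - 27) = 0.0222 hours

0.0222 hours


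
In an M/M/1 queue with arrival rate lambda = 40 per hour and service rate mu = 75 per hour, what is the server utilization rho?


rho = lambda/mu = 40/75 = 0.5333

0.5333


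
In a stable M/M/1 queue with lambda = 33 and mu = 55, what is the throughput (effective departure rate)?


For a stable queue (lambda < mu), throughput = lambda = 33 per hour

33 per hour
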